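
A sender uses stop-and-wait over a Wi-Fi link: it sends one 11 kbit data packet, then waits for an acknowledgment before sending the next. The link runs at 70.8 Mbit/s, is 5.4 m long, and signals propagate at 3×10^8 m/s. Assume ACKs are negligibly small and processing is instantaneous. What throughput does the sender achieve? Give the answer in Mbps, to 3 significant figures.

t_tx = L/R = 11000/70800000 = 0.000155367 s.
t_prop = 5.4/300000000 = 1.8e-08 s; RTT = 3.6e-08 s.
Cycle = t_tx + RTT = 0.000155403 s.
Throughput = L / cycle = 11000 / 0.000155403 = 70.8 Mbps.

70.8 Mbps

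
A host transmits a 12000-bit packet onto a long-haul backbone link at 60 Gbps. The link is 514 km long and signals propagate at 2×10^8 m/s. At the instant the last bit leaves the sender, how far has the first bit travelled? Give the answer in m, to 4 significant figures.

40.00 m

t_tx = L/R = 12000/60000000000 = 2e-07 s.
Distance = s × t_tx = 200000000 × 2e-07 = 40.00 m.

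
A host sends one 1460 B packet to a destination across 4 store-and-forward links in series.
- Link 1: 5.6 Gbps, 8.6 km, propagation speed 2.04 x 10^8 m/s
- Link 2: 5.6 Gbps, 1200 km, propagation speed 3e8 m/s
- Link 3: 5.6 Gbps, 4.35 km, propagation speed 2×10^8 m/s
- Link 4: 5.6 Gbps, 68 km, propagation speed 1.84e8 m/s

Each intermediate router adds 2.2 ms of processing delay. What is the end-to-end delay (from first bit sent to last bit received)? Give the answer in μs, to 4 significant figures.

L = 1460 × 8 = 11680 bits.
Transmission delay per hop = L/R = 11680/5600000000 = 2.08571 μs; 4 hops → 8.34286 μs.
Propagation delays (d/s per hop): 42.1569, 4000, 21.75, 369.565 μs; sum = 4433.47 μs.
Processing at 3 router(s): 3 × 2.2 ms = 6600 μs.
End-to-end = 11040 μs.

11040 μs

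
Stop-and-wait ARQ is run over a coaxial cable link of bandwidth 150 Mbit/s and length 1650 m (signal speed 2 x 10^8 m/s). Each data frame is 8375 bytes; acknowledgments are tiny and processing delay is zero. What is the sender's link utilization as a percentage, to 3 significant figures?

96.4 %

t_tx = L/R = 67000/150000000 = 0.000446667 s.
t_prop = 1650/200000000 = 8.25e-06 s; RTT = 1.65e-05 s.
Cycle = t_tx + RTT = 0.000463167 s.
Utilization = t_tx / cycle = 0.000446667/0.000463167 = 96.4 %.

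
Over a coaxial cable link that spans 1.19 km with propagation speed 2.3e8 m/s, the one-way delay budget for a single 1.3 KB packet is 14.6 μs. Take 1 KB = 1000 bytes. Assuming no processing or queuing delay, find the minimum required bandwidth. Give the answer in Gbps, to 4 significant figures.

L = 10400 bits.
Propagation delay = 1190 / 2.3e+08 = 5.17391 μs.
Transmission budget = 14.6 − 5.17391 = 9.42609 μs.
R ≥ L / t_tx = 10400 bits / 9.42609e-06 s = 1.103 Gbps.

1.103 Gbps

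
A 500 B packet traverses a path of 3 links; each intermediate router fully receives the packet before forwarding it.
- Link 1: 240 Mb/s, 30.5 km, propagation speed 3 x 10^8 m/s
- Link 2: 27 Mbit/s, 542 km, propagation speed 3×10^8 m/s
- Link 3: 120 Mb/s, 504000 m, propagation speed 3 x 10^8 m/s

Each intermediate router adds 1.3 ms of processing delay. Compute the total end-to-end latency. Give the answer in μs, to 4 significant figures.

6386 μs

L = 500 × 8 = 4000 bits.
Transmission delays (L/R per hop): 16.6667, 148.148, 33.3333 μs; sum = 198.148 μs.
Propagation delays (d/s per hop): 101.667, 1806.67, 1680 μs; sum = 3588.33 μs.
Processing at 2 router(s): 2 × 1.3 ms = 2600 μs.
End-to-end = 6386 μs.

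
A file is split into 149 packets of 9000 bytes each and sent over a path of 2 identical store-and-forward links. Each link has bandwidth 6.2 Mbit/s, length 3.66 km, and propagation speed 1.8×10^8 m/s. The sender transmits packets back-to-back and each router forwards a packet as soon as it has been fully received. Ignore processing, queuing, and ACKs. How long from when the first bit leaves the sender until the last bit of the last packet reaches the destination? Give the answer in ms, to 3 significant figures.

1740 ms

Per-hop transmission t_tx = L/R = 72000/6200000 = 11.6129 ms.
Per-hop propagation t_prop = 3660/180000000 = 0.0203333 ms.
Pipeline fill: first packet needs 2·t_tx to clear all hops; remaining 148 packets each add one t_tx.
Total = (2+149-1)·t_tx + 2·t_prop = 150·11.6129 + 2·0.0203333 = 1740 ms.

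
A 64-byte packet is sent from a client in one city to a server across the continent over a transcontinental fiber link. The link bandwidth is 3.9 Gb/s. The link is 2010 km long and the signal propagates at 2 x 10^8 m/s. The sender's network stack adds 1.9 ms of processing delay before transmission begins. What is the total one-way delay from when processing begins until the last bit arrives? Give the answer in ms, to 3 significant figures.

L = 64 × 8 = 512 bits.
Transmission delay = L/R = 512 / 3900000000 = 0.000131282 ms.
Propagation delay = d/s = 2010000 m / 200000000 m/s = 10.05 ms.
Plus processing delay 1.9 ms = 1.9 ms.
Total = 12.0 ms.

12.0 ms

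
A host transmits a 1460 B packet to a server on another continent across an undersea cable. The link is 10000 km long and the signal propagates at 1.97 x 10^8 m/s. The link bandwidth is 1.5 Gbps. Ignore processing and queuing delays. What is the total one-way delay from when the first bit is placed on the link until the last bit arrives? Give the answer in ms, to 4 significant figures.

L = 1460 × 8 = 11680 bits.
Transmission delay = L/R = 11680 / 1500000000 = 0.00778667 ms.
Propagation delay = d/s = 10000000 m / 197000000 m/s = 50.7614 ms.
Total = 50.77 ms.

50.77 ms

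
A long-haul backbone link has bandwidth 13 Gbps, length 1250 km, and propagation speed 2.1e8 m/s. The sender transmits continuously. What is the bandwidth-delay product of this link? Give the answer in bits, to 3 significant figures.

Propagation delay = 1250000 / 210000000 = 0.00595238 s.
BDP = R × t_prop = 13000000000 × 0.00595238 = 77381000 bits.

77400000 bits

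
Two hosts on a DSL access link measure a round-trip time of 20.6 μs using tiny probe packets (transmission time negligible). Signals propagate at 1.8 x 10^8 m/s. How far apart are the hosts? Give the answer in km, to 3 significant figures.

One-way propagation = RTT/2 = 10.3 μs.
d = s × t = 180000000 × 1.03e-05 = 1.85 km.

1.85 km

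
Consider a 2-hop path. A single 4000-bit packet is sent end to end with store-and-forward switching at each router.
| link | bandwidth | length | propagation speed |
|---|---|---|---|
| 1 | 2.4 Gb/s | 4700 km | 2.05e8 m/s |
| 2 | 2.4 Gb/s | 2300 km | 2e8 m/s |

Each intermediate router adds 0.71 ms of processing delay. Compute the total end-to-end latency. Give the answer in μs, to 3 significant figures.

Transmission delay per hop = L/R = 4000/2400000000 = 1.66667 μs; 2 hops → 3.33333 μs.
Propagation delays (d/s per hop): 22926.8, 11500 μs; sum = 34426.8 μs.
Processing at 1 router(s): 1 × 0.71 ms = 710 μs.
End-to-end = 35100 μs.

35100 μs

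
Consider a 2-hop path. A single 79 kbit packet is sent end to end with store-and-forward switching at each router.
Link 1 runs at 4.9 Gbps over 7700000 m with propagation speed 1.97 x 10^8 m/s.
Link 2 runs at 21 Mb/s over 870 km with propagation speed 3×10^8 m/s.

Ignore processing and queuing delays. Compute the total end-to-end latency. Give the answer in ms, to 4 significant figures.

L = 79000 bits.
Transmission delays (L/R per hop): 0.0161224, 3.7619 ms; sum = 3.77803 ms.
Propagation delays (d/s per hop): 39.0863, 2.9 ms; sum = 41.9863 ms.
End-to-end = 45.76 ms.

45.76 ms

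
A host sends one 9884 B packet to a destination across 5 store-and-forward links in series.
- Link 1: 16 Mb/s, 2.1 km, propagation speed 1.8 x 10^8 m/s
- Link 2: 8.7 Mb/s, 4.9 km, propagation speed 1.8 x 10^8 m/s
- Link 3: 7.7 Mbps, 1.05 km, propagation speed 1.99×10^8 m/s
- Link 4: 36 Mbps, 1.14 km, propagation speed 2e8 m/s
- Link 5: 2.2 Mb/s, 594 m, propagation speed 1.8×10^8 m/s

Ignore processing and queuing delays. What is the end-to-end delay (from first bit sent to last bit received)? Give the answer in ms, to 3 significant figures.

62.5 ms

L = 9884 × 8 = 79072 bits.
Transmission delays (L/R per hop): 4.942, 9.08874, 10.2691, 2.19644, 35.9418 ms; sum = 62.4381 ms.
Propagation delays (d/s per hop): 0.0116667, 0.0272222, 0.00527638, 0.0057, 0.0033 ms; sum = 0.0531653 ms.
End-to-end = 62.5 ms.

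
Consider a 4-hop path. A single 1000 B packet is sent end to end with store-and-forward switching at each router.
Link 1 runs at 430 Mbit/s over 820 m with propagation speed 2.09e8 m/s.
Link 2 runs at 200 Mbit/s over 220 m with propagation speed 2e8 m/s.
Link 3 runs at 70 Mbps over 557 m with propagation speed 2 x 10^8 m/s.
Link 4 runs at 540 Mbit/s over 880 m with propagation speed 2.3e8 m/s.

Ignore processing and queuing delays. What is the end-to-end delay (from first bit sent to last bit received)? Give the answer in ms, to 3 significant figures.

0.199 ms

L = 1000 × 8 = 8000 bits.
Transmission delays (L/R per hop): 0.0186047, 0.04, 0.114286, 0.0148148 ms; sum = 0.187705 ms.
Propagation delays (d/s per hop): 0.00392344, 0.0011, 0.002785, 0.00382609 ms; sum = 0.0116345 ms.
End-to-end = 0.199 ms.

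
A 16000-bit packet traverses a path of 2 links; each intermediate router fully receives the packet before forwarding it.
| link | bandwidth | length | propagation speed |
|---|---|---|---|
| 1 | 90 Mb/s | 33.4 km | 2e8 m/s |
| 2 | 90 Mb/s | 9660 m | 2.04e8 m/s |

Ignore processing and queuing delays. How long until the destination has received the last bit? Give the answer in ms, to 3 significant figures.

Transmission delay per hop = L/R = 16000/90000000 = 0.177778 ms; 2 hops → 0.355556 ms.
Propagation delays (d/s per hop): 0.167, 0.0473529 ms; sum = 0.214353 ms.
End-to-end = 0.570 ms.

0.570 ms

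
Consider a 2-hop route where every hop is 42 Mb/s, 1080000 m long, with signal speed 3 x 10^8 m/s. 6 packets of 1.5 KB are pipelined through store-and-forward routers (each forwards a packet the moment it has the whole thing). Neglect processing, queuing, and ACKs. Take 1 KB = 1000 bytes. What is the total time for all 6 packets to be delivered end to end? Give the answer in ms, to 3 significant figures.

9.20 ms

Per-hop transmission t_tx = L/R = 12000/42000000 = 0.285714 ms.
Per-hop propagation t_prop = 1080000/300000000 = 3.6 ms.
Pipeline fill: first packet needs 2·t_tx to clear all hops; remaining 5 packets each add one t_tx.
Total = (2+6-1)·t_tx + 2·t_prop = 7·0.285714 + 2·3.6 = 9.20 ms.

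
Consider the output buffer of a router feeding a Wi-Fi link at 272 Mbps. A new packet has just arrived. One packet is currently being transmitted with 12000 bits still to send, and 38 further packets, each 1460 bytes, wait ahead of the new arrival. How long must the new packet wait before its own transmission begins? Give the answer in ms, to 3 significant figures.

1.68 ms

Each queued packet: L/R = 11680/272000000 = 0.0429412 ms.
38 queued → 1.63176 ms.
Plus remaining 12000 bits of current packet: 0.0441176 ms.
Queuing delay = 1.68 ms.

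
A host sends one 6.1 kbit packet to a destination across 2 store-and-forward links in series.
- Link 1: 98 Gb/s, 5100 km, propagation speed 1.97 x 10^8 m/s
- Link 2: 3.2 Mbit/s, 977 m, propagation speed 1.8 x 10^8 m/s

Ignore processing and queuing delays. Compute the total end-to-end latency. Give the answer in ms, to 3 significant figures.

L = 6100 bits.
Transmission delays (L/R per hop): 6.22449e-05, 1.90625 ms; sum = 1.90631 ms.
Propagation delays (d/s per hop): 25.8883, 0.00542778 ms; sum = 25.8938 ms.
End-to-end = 27.8 ms.

27.8 ms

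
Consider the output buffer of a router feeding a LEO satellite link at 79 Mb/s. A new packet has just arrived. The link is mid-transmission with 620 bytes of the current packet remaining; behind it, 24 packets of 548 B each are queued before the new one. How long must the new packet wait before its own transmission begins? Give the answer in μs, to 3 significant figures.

1390 μs

Each queued packet: L/R = 4384/79000000 = 55.4937 μs.
24 queued → 1331.85 μs.
Plus remaining 4960 bits of current packet: 62.7848 μs.
Queuing delay = 1390 μs.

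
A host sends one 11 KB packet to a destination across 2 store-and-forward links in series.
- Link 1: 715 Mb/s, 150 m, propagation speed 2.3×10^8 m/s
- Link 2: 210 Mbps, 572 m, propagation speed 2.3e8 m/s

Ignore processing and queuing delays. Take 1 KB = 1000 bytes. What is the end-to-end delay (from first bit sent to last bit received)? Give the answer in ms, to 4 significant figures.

0.5453 ms

L = 88000 bits.
Transmission delays (L/R per hop): 0.123077, 0.419048 ms; sum = 0.542125 ms.
Propagation delays (d/s per hop): 0.000652174, 0.00248696 ms; sum = 0.00313913 ms.
End-to-end = 0.5453 ms.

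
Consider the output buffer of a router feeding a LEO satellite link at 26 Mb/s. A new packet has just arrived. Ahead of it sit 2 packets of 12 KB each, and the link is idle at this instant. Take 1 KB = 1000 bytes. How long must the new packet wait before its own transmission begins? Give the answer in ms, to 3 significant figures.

Each queued packet: L/R = 96000/26000000 = 3.69231 ms.
2 queued → 7.38462 ms.
Queuing delay = 7.38 ms.

7.38 ms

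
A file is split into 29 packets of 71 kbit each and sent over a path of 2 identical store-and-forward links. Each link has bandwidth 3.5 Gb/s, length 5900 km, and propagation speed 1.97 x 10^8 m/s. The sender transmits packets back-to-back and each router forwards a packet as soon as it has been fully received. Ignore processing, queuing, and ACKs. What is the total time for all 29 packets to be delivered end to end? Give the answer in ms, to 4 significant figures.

Per-hop transmission t_tx = L/R = 71000/3500000000 = 0.0202857 ms.
Per-hop propagation t_prop = 5900000/197000000 = 29.9492 ms.
Pipeline fill: first packet needs 2·t_tx to clear all hops; remaining 28 packets each add one t_tx.
Total = (2+29-1)·t_tx + 2·t_prop = 30·0.0202857 + 2·29.9492 = 60.51 ms.

60.51 ms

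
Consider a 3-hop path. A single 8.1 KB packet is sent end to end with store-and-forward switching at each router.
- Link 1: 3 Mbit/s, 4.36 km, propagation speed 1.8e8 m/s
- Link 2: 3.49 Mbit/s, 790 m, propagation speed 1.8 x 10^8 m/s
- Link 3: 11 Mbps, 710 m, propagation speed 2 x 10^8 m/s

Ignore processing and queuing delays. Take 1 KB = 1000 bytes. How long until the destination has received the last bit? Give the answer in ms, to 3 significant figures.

L = 64800 bits.
Transmission delays (L/R per hop): 21.6, 18.5673, 5.89091 ms; sum = 46.0582 ms.
Propagation delays (d/s per hop): 0.0242222, 0.00438889, 0.00355 ms; sum = 0.0321611 ms.
End-to-end = 46.1 ms.

46.1 ms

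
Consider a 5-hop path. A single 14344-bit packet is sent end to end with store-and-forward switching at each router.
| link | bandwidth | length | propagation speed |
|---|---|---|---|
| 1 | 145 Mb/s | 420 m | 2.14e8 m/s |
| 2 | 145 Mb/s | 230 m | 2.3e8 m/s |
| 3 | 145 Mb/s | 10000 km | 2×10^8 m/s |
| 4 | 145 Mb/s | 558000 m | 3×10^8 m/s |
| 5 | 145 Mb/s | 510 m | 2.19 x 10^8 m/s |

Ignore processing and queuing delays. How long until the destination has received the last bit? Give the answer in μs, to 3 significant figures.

52400 μs

Transmission delay per hop = L/R = 14344/145000000 = 98.9241 μs; 5 hops → 494.621 μs.
Propagation delays (d/s per hop): 1.96262, 1, 50000, 1860, 2.32877 μs; sum = 51865.3 μs.
End-to-end = 52400 μs.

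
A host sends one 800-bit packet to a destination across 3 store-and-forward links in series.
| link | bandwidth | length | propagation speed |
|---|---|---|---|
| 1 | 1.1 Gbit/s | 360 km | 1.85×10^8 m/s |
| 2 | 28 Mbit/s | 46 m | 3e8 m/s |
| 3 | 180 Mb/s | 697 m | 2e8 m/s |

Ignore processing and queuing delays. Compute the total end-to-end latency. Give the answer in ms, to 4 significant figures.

1.983 ms

Transmission delays (L/R per hop): 0.000727273, 0.0285714, 0.00444444 ms; sum = 0.0337431 ms.
Propagation delays (d/s per hop): 1.94595, 0.000153333, 0.003485 ms; sum = 1.94958 ms.
End-to-end = 1.983 ms.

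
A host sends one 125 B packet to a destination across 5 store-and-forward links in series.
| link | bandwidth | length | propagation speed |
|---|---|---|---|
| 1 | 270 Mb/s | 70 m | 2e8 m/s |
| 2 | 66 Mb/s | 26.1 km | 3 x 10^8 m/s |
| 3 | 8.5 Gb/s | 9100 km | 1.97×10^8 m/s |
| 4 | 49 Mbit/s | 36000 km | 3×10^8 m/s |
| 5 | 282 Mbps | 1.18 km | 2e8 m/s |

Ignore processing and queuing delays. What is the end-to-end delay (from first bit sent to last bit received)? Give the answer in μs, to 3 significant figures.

166000 μs

L = 125 × 8 = 1000 bits.
Transmission delays (L/R per hop): 3.7037, 15.1515, 0.117647, 20.4082, 3.5461 μs; sum = 42.9271 μs.
Propagation delays (d/s per hop): 0.35, 87, 46192.9, 120000, 5.9 μs; sum = 166286 μs.
End-to-end = 166000 μs.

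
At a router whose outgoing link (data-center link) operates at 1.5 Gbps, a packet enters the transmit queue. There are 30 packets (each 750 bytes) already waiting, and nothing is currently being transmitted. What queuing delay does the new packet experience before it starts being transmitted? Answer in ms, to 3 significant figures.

Each queued packet: L/R = 6000/1500000000 = 0.004 ms.
30 queued → 0.12 ms.
Queuing delay = 0.120 ms.

0.120 ms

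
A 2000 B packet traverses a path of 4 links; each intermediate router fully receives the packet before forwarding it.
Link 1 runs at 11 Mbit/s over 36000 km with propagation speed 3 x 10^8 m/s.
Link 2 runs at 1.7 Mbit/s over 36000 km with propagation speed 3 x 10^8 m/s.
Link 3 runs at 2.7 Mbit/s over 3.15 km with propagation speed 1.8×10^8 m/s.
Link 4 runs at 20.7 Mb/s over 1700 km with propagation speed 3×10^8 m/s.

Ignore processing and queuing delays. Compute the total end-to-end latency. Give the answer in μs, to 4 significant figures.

L = 2000 × 8 = 16000 bits.
Transmission delays (L/R per hop): 1454.55, 9411.76, 5925.93, 772.947 μs; sum = 17565.2 μs.
Propagation delays (d/s per hop): 120000, 120000, 17.5, 5666.67 μs; sum = 245684 μs.
End-to-end = 263200 μs.

263200 μs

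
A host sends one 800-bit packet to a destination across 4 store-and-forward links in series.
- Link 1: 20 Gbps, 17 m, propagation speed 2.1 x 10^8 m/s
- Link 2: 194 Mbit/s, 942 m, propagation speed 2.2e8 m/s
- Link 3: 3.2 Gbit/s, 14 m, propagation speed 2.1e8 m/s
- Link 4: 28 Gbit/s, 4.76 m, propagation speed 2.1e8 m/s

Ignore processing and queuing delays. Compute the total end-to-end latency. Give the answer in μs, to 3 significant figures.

Transmission delays (L/R per hop): 0.04, 4.12371, 0.25, 0.0285714 μs; sum = 4.44228 μs.
Propagation delays (d/s per hop): 0.0809524, 4.28182, 0.0666667, 0.0226667 μs; sum = 4.4521 μs.
End-to-end = 8.89 μs.

8.89 μs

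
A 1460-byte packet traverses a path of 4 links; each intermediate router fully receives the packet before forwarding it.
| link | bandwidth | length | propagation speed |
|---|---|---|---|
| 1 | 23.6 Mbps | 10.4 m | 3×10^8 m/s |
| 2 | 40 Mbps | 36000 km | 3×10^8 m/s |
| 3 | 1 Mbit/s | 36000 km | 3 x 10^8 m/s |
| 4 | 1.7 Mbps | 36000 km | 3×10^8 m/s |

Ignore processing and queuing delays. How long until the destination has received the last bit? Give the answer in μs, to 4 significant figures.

L = 1460 × 8 = 11680 bits.
Transmission delays (L/R per hop): 494.915, 292, 11680, 6870.59 μs; sum = 19337.5 μs.
Propagation delays (d/s per hop): 0.0346667, 120000, 120000, 120000 μs; sum = 360000 μs.
End-to-end = 379300 μs.

379300 μs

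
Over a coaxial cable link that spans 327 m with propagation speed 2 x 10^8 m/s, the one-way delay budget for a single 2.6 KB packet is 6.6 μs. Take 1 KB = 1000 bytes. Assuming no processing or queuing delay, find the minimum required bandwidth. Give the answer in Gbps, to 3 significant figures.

L = 20800 bits.
Propagation delay = 327 / 200000000 = 1.635 μs.
Transmission budget = 6.6 − 1.635 = 4.965 μs.
R ≥ L / t_tx = 20800 bits / 4.965e-06 s = 4.19 Gbps.

4.19 Gbps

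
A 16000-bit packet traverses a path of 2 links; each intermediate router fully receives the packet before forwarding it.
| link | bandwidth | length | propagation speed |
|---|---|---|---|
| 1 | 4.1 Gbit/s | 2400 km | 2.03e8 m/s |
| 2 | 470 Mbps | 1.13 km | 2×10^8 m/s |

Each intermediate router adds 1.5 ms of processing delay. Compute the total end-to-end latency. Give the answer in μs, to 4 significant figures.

13370 μs

Transmission delays (L/R per hop): 3.90244, 34.0426 μs; sum = 37.945 μs.
Propagation delays (d/s per hop): 11822.7, 5.65 μs; sum = 11828.3 μs.
Processing at 1 router(s): 1 × 1.5 ms = 1500 μs.
End-to-end = 13370 μs.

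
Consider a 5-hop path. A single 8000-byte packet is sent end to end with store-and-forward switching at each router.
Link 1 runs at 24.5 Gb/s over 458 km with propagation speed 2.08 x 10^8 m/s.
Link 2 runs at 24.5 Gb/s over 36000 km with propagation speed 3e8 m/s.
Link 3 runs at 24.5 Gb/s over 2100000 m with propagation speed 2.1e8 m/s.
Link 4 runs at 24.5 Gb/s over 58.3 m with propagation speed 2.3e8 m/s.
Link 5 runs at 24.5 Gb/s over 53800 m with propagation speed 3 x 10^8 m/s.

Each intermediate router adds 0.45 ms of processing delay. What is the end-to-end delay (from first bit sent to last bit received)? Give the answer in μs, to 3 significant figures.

134000 μs

L = 8000 × 8 = 64000 bits.
Transmission delay per hop = L/R = 64000/24500000000 = 2.61224 μs; 5 hops → 13.0612 μs.
Propagation delays (d/s per hop): 2201.92, 120000, 10000, 0.253478, 179.333 μs; sum = 132382 μs.
Processing at 4 router(s): 4 × 0.45 ms = 1800 μs.
End-to-end = 134000 μs.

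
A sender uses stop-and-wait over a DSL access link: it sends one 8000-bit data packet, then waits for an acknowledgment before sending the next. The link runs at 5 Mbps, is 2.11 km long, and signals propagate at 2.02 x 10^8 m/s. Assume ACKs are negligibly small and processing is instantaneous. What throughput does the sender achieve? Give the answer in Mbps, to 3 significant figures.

t_tx = L/R = 8000/5000000 = 0.0016 s.
t_prop = 2110/202000000 = 1.04455e-05 s; RTT = 2.08911e-05 s.
Cycle = t_tx + RTT = 0.00162089 s.
Throughput = L / cycle = 8000 / 0.00162089 = 4.94 Mbps.

4.94 Mbps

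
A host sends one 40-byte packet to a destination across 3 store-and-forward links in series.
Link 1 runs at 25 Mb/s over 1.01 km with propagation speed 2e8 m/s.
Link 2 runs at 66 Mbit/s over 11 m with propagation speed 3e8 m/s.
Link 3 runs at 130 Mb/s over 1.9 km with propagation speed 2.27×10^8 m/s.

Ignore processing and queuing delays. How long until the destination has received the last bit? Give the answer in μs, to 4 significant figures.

L = 40 × 8 = 320 bits.
Transmission delays (L/R per hop): 12.8, 4.84848, 2.46154 μs; sum = 20.11 μs.
Propagation delays (d/s per hop): 5.05, 0.0366667, 8.37004 μs; sum = 13.4567 μs.
End-to-end = 33.57 μs.

33.57 μs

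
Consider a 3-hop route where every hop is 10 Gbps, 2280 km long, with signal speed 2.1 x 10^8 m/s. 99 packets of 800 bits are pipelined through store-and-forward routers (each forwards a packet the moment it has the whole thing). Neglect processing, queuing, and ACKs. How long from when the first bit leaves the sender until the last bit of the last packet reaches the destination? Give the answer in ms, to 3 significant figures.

32.6 ms

Per-hop transmission t_tx = L/R = 800/10000000000 = 8e-05 ms.
Per-hop propagation t_prop = 2280000/210000000 = 10.8571 ms.
Pipeline fill: first packet needs 3·t_tx to clear all hops; remaining 98 packets each add one t_tx.
Total = (3+99-1)·t_tx + 3·t_prop = 101·8e-05 + 3·10.8571 = 32.6 ms.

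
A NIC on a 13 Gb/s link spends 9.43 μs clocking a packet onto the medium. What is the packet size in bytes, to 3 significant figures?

L = R × t_tx = 13000000000 b/s × 9.43e-06 s = 122590 bits.
In bytes: 122590 / 8 = 15300 bytes.

15300 bytes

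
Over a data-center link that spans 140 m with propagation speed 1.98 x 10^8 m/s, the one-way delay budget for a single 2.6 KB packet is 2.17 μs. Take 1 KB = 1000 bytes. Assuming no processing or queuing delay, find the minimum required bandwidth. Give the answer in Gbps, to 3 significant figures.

L = 20800 bits.
Propagation delay = 140 / 198000000 = 0.707071 μs.
Transmission budget = 2.17 − 0.707071 = 1.46293 μs.
R ≥ L / t_tx = 20800 bits / 1.46293e-06 s = 14.2 Gbps.

14.2 Gbps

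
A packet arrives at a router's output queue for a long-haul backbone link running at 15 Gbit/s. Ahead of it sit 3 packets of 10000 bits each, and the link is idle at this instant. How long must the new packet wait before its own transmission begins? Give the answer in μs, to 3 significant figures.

Each queued packet: L/R = 10000/15000000000 = 0.666667 μs.
3 queued → 2 μs.
Queuing delay = 2.00 μs.

2.00 μs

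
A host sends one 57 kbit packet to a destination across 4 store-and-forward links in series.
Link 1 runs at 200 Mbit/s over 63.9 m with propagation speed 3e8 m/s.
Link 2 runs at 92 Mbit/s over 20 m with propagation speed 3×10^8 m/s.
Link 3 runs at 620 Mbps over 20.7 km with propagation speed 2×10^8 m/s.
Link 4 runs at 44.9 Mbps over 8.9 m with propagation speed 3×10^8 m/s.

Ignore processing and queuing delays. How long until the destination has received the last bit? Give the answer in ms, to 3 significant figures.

L = 57000 bits.
Transmission delays (L/R per hop): 0.285, 0.619565, 0.0919355, 1.26949 ms; sum = 2.26599 ms.
Propagation delays (d/s per hop): 0.000213, 6.66667e-05, 0.1035, 2.96667e-05 ms; sum = 0.103809 ms.
End-to-end = 2.37 ms.

2.37 ms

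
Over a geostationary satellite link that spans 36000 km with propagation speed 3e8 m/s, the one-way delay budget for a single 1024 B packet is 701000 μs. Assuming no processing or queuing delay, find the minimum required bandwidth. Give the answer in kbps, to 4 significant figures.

14.10 kbps

L = 8192 bits.
Propagation delay = 36000000 / 300000000 = 120000 μs.
Transmission budget = 701000 − 120000 = 581000 μs.
R ≥ L / t_tx = 8192 bits / 0.581 s = 14.10 kbps.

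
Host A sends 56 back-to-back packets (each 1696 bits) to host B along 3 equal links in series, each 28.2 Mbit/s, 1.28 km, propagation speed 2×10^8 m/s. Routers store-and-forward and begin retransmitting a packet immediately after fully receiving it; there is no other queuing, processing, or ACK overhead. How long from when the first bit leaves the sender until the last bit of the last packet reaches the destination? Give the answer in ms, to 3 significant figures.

3.51 ms

Per-hop transmission t_tx = L/R = 1696/28200000 = 0.0601418 ms.
Per-hop propagation t_prop = 1280/200000000 = 0.0064 ms.
Pipeline fill: first packet needs 3·t_tx to clear all hops; remaining 55 packets each add one t_tx.
Total = (3+56-1)·t_tx + 3·t_prop = 58·0.0601418 + 3·0.0064 = 3.51 ms.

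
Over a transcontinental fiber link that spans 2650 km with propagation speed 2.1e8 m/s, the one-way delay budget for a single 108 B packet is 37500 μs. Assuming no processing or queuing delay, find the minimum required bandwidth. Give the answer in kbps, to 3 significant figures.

34.7 kbps

L = 864 bits.
Propagation delay = 2650000 / 210000000 = 12619 μs.
Transmission budget = 37500 − 12619 = 24881 μs.
R ≥ L / t_tx = 864 bits / 0.024881 s = 34.7 kbps.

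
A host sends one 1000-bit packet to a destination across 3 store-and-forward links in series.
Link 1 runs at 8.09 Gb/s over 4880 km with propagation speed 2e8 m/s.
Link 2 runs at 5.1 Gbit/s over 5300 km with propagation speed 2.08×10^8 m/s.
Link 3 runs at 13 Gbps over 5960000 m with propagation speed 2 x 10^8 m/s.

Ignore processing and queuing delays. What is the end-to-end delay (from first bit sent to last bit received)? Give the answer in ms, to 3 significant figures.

Transmission delays (L/R per hop): 0.000123609, 0.000196078, 7.69231e-05 ms; sum = 0.000396611 ms.
Propagation delays (d/s per hop): 24.4, 25.4808, 29.8 ms; sum = 79.6808 ms.
End-to-end = 79.7 ms.

79.7 ms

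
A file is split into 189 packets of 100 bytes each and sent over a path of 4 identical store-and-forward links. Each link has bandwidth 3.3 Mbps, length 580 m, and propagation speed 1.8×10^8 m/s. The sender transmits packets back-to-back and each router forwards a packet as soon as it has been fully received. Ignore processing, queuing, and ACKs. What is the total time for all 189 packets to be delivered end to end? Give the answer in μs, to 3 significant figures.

Per-hop transmission t_tx = L/R = 800/3300000 = 242.424 μs.
Per-hop propagation t_prop = 580/180000000 = 3.22222 μs.
Pipeline fill: first packet needs 4·t_tx to clear all hops; remaining 188 packets each add one t_tx.
Total = (4+189-1)·t_tx + 4·t_prop = 192·242.424 + 4·3.22222 = 46600 μs.

46600 μs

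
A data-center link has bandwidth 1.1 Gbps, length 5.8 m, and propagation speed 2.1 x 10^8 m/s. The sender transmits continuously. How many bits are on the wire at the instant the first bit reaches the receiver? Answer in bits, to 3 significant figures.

30.4 bits

Propagation delay = 5.8 / 210000000 = 2.7619e-08 s.
BDP = R × t_prop = 1100000000 × 2.7619e-08 = 30.381 bits.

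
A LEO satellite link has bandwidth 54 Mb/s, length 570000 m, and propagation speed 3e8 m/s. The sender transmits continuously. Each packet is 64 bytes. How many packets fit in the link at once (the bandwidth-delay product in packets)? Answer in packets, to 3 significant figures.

Propagation delay = 570000 / 300000000 = 0.0019 s.
BDP = R × t_prop = 54000000 × 0.0019 = 102600 bits.
In packets of 512 bits: 200 packets.

200 packets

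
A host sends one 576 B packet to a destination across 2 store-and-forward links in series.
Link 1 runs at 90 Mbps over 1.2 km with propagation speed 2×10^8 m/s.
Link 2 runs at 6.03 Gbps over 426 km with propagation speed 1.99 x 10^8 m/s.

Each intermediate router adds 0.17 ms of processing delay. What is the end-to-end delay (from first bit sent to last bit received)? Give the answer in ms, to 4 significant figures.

2.369 ms

L = 576 × 8 = 4608 bits.
Transmission delays (L/R per hop): 0.0512, 0.000764179 ms; sum = 0.0519642 ms.
Propagation delays (d/s per hop): 0.006, 2.1407 ms; sum = 2.1467 ms.
Processing at 1 router(s): 1 × 0.17 ms = 0.17 ms.
End-to-end = 2.369 ms.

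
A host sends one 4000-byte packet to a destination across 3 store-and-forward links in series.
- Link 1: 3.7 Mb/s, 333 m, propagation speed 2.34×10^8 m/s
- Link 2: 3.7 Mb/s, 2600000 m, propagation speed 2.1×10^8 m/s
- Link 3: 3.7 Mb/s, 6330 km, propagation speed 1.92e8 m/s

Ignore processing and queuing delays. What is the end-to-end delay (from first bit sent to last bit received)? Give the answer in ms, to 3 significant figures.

71.3 ms

L = 4000 × 8 = 32000 bits.
Transmission delay per hop = L/R = 32000/3700000 = 8.64865 ms; 3 hops → 25.9459 ms.
Propagation delays (d/s per hop): 0.00142308, 12.381, 32.9688 ms; sum = 45.3511 ms.
End-to-end = 71.3 ms.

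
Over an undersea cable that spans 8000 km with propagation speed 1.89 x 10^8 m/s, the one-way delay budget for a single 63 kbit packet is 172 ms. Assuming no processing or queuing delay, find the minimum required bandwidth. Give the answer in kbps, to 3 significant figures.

Propagation delay = 8000000 / 189000000 = 42.328 ms.
Transmission budget = 172 − 42.328 = 129.672 ms.
R ≥ L / t_tx = 63000 bits / 0.129672 s = 486 kbps.

486 kbps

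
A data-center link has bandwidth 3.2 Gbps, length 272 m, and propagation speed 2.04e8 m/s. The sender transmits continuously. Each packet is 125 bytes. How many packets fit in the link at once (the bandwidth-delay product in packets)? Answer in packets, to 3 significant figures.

4.27 packets

Propagation delay = 272 / 204000000 = 1.33333e-06 s.
BDP = R × t_prop = 3200000000 × 1.33333e-06 = 4266.67 bits.
In packets of 1000 bits: 4.27 packets.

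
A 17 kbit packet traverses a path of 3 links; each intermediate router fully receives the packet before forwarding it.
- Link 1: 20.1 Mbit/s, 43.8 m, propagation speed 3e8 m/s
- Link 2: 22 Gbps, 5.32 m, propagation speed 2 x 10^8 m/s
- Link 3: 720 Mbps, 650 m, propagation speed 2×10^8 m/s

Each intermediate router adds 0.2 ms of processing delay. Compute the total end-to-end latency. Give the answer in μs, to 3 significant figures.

1270 μs

L = 17000 bits.
Transmission delays (L/R per hop): 845.771, 0.772727, 23.6111 μs; sum = 870.155 μs.
Propagation delays (d/s per hop): 0.146, 0.0266, 3.25 μs; sum = 3.4226 μs.
Processing at 2 router(s): 2 × 0.2 ms = 400 μs.
End-to-end = 1270 μs.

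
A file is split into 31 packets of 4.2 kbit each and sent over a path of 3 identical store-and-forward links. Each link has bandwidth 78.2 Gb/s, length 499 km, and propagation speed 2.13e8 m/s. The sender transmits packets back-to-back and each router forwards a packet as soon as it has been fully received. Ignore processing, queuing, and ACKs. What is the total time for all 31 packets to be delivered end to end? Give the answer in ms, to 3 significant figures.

Per-hop transmission t_tx = L/R = 4200/78200000000 = 5.37084e-05 ms.
Per-hop propagation t_prop = 499000/213000000 = 2.34272 ms.
Pipeline fill: first packet needs 3·t_tx to clear all hops; remaining 30 packets each add one t_tx.
Total = (3+31-1)·t_tx + 3·t_prop = 33·5.37084e-05 + 3·2.34272 = 7.03 ms.

7.03 ms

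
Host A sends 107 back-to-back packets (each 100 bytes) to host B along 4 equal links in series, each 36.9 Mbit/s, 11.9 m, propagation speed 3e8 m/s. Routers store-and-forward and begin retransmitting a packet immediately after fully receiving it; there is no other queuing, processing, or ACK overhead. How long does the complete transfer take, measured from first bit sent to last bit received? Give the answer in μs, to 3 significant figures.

Per-hop transmission t_tx = L/R = 800/36900000 = 21.6802 μs.
Per-hop propagation t_prop = 11.9/300000000 = 0.0396667 μs.
Pipeline fill: first packet needs 4·t_tx to clear all hops; remaining 106 packets each add one t_tx.
Total = (4+107-1)·t_tx + 4·t_prop = 110·21.6802 + 4·0.0396667 = 2380 μs.

2380 μs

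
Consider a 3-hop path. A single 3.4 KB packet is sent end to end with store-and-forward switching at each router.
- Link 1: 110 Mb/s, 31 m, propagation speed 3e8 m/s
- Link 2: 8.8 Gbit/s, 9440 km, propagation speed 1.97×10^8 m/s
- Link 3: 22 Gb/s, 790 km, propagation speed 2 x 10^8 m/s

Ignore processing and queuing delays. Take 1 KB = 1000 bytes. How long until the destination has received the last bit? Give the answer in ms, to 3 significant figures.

52.1 ms

L = 27200 bits.
Transmission delays (L/R per hop): 0.247273, 0.00309091, 0.00123636 ms; sum = 0.2516 ms.
Propagation delays (d/s per hop): 0.000103333, 47.9188, 3.95 ms; sum = 51.8689 ms.
End-to-end = 52.1 ms.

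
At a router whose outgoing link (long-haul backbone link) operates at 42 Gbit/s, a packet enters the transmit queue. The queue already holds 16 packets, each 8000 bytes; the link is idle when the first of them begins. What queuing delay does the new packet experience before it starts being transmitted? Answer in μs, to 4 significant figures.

Each queued packet: L/R = 64000/42000000000 = 1.52381 μs.
16 queued → 24.381 μs.
Queuing delay = 24.38 μs.

24.38 μs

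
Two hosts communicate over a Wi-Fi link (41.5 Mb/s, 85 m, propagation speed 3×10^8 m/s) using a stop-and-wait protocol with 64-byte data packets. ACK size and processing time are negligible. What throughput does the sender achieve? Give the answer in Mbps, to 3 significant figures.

39.7 Mbps

t_tx = L/R = 512/41500000 = 1.23373e-05 s.
t_prop = 85/300000000 = 2.83333e-07 s; RTT = 5.66667e-07 s.
Cycle = t_tx + RTT = 1.2904e-05 s.
Throughput = L / cycle = 512 / 1.2904e-05 = 39.7 Mbps.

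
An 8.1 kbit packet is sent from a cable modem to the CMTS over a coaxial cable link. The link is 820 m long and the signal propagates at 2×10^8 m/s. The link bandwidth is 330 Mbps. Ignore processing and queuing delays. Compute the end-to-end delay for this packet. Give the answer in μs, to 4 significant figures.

28.65 μs

L = 8100 bits.
Transmission delay = L/R = 8100 / 330000000 = 24.5455 μs.
Propagation delay = d/s = 820 m / 200000000 m/s = 4.1 μs.
Total = 28.65 μs.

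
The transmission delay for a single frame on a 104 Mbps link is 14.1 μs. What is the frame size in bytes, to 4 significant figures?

L = R × t_tx = 104000000 b/s × 1.41e-05 s = 1466.4 bits.
In bytes: 1466.4 / 8 = 183.3 bytes.

183.3 bytes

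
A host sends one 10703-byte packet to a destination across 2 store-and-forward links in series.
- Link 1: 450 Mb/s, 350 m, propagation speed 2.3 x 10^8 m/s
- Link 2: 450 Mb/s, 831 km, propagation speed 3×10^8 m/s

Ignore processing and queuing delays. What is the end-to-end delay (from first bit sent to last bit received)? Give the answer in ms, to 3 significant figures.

L = 10703 × 8 = 85624 bits.
Transmission delay per hop = L/R = 85624/450000000 = 0.190276 ms; 2 hops → 0.380551 ms.
Propagation delays (d/s per hop): 0.00152174, 2.77 ms; sum = 2.77152 ms.
End-to-end = 3.15 ms.

3.15 ms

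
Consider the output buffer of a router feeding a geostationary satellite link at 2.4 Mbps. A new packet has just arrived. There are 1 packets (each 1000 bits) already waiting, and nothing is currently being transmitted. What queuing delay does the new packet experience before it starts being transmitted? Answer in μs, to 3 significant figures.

417 μs

Each queued packet: L/R = 1000/2400000 = 416.667 μs.
1 queued → 416.667 μs.
Queuing delay = 417 μs.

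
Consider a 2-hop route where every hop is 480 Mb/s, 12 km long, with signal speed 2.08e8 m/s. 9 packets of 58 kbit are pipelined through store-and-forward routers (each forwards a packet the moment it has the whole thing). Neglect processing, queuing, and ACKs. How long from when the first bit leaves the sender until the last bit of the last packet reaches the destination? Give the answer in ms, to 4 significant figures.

1.324 ms

Per-hop transmission t_tx = L/R = 58000/480000000 = 0.120833 ms.
Per-hop propagation t_prop = 12000/208000000 = 0.0576923 ms.
Pipeline fill: first packet needs 2·t_tx to clear all hops; remaining 8 packets each add one t_tx.
Total = (2+9-1)·t_tx + 2·t_prop = 10·0.120833 + 2·0.0576923 = 1.324 ms.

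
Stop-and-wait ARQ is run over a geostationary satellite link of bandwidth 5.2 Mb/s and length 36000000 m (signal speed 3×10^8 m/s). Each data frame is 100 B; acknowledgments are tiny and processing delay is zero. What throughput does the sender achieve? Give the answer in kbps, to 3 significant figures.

3.33 kbps

t_tx = L/R = 800/5200000 = 0.000153846 s.
t_prop = 36000000/300000000 = 0.12 s; RTT = 0.24 s.
Cycle = t_tx + RTT = 0.240154 s.
Throughput = L / cycle = 800 / 0.240154 = 3.33 kbps.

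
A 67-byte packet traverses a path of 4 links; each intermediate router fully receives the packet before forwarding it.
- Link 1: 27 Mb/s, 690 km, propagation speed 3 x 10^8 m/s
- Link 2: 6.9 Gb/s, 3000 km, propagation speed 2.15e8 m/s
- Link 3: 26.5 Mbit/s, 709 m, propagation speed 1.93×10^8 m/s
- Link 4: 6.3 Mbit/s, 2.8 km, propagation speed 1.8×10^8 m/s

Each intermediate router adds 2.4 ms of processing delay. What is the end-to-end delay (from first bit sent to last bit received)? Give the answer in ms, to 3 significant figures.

L = 67 × 8 = 536 bits.
Transmission delays (L/R per hop): 0.0198519, 7.76812e-05, 0.0202264, 0.0850794 ms; sum = 0.125235 ms.
Propagation delays (d/s per hop): 2.3, 13.9535, 0.00367358, 0.0155556 ms; sum = 16.2727 ms.
Processing at 3 router(s): 3 × 2.4 ms = 7.2 ms.
End-to-end = 23.6 ms.

23.6 ms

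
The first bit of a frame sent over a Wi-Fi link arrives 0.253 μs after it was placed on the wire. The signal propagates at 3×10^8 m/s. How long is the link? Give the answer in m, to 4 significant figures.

75.90 m

d = s × t_prop = 300000000 × 2.53e-07 = 75.90 m.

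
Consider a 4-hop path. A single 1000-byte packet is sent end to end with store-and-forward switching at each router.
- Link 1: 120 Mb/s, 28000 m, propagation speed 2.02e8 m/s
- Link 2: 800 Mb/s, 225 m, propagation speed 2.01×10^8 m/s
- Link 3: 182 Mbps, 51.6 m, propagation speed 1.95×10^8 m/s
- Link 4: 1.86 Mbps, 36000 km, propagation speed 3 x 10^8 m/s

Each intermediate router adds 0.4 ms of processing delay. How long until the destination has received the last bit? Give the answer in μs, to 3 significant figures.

L = 1000 × 8 = 8000 bits.
Transmission delays (L/R per hop): 66.6667, 10, 43.956, 4301.08 μs; sum = 4421.7 μs.
Propagation delays (d/s per hop): 138.614, 1.1194, 0.264615, 120000 μs; sum = 120140 μs.
Processing at 3 router(s): 3 × 0.4 ms = 1200 μs.
End-to-end = 126000 μs.

126000 μs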